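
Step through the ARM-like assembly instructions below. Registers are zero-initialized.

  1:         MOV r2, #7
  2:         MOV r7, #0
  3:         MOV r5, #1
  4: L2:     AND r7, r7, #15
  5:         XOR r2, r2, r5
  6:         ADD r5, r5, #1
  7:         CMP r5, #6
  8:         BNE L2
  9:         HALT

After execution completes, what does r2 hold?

after MOV r2, #7: r2=7
after MOV r7, #0: r7=0
after MOV r5, #1: r5=1
after AND r7, r7, #15: r7=0&15=0
after XOR r2, r2, r5: r2=7^1=6
after ADD r5, r5, #1: r5=1+1=2
CMP r5, #6  (cmp 2,6)
BNE L2: taken
after AND r7, r7, #15: r7=0&15=0
after XOR r2, r2, r5: r2=6^2=4
after ADD r5, r5, #1: r5=2+1=3
CMP r5, #6  (cmp 3,6)
BNE L2: taken
after AND r7, r7, #15: r7=0&15=0
after XOR r2, r2, r5: r2=4^3=7
after ADD r5, r5, #1: r5=3+1=4
CMP r5, #6  (cmp 4,6)
BNE L2: taken
after AND r7, r7, #15: r7=0&15=0
after XOR r2, r2, r5: r2=7^4=3
after ADD r5, r5, #1: r5=4+1=5
CMP r5, #6  (cmp 5,6)
BNE L2: taken
after AND r7, r7, #15: r7=0&15=0
after XOR r2, r2, r5: r2=3^5=6
after ADD r5, r5, #1: r5=5+1=6
CMP r5, #6  (cmp 6,6)
BNE L2: not taken
halt.

6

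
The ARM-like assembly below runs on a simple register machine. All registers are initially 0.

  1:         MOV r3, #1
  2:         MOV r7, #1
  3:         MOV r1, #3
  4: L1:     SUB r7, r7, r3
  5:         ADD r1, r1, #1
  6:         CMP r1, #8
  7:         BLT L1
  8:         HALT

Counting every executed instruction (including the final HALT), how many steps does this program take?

MOV r3, #1 → r3=1
MOV r7, #1 → r7=1
MOV r1, #3 → r1=3
SUB r7, r7, r3 → r7=1-1=0
ADD r1, r1, #1 → r1=3+1=4
CMP r1, #8  (cmp 4,8)
BLT L1: taken
SUB r7, r7, r3 → r7=0-1=-1
ADD r1, r1, #1 → r1=4+1=5
CMP r1, #8  (cmp 5,8)
BLT L1: taken
SUB r7, r7, r3 → r7=(-1)-1=-2
ADD r1, r1, #1 → r1=5+1=6
CMP r1, #8  (cmp 6,8)
BLT L1: taken
SUB r7, r7, r3 → r7=(-2)-1=-3
ADD r1, r1, #1 → r1=6+1=7
CMP r1, #8  (cmp 7,8)
BLT L1: taken
SUB r7, r7, r3 → r7=(-3)-1=-4
ADD r1, r1, #1 → r1=7+1=8
CMP r1, #8  (cmp 8,8)
BLT L1: not taken
halt.
Total executed instructions: 24.

24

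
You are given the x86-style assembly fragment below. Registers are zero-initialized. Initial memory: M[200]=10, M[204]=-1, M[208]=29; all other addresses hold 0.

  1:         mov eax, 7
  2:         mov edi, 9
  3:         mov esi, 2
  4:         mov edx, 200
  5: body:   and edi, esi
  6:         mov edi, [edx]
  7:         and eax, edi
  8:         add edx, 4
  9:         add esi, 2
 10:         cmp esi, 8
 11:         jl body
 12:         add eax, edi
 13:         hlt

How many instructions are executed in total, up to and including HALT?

eax=7
edi=9
esi=2
edx=200
edi=9&2=0
edi=M[200]=10
eax=7&10=2
edx=200+4=204
esi=2+2=4
cmp esi, 8  (cmp 4,8)
jl body: taken
edi=10&4=0
edi=M[204]=-1
eax=2&(-1)=2
edx=204+4=208
esi=4+2=6
cmp esi, 8  (cmp 6,8)
jl body: taken
edi=(-1)&6=6
edi=M[208]=29
eax=2&29=0
edx=208+4=212
esi=6+2=8
cmp esi, 8  (cmp 8,8)
jl body: not taken
eax=0+29=29
halt.
Total executed instructions: 27.

27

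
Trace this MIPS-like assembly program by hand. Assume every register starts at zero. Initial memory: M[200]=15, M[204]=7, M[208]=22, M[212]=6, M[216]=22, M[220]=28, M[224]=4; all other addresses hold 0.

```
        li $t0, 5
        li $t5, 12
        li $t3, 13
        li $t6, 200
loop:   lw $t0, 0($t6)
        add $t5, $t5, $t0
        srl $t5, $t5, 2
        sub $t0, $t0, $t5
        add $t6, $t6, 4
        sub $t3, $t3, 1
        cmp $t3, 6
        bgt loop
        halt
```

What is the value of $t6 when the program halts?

after li $t0, 5: $t0=5
after li $t5, 12: $t5=12
after li $t3, 13: $t3=13
after li $t6, 200: $t6=200
after lw $t0, 0($t6): $t0=M[200]=15
after add $t5, $t5, $t0: $t5=12+15=27
after srl $t5, $t5, 2: $t5=27>>2=6
after sub $t0, $t0, $t5: $t0=15-6=9
after add $t6, $t6, 4: $t6=200+4=204
after sub $t3, $t3, 1: $t3=13-1=12
cmp $t3, 6  (cmp 12,6)
bgt loop: taken
after lw $t0, 0($t6): $t0=M[204]=7
after add $t5, $t5, $t0: $t5=6+7=13
after srl $t5, $t5, 2: $t5=13>>2=3
after sub $t0, $t0, $t5: $t0=7-3=4
after add $t6, $t6, 4: $t6=204+4=208
after sub $t3, $t3, 1: $t3=12-1=11
cmp $t3, 6  (cmp 11,6)
bgt loop: taken
after lw $t0, 0($t6): $t0=M[208]=22
after add $t5, $t5, $t0: $t5=3+22=25
after srl $t5, $t5, 2: $t5=25>>2=6
after sub $t0, $t0, $t5: $t0=22-6=16
after add $t6, $t6, 4: $t6=208+4=212
after sub $t3, $t3, 1: $t3=11-1=10
cmp $t3, 6  (cmp 10,6)
bgt loop: taken
after lw $t0, 0($t6): $t0=M[212]=6
after add $t5, $t5, $t0: $t5=6+6=12
after srl $t5, $t5, 2: $t5=12>>2=3
after sub $t0, $t0, $t5: $t0=6-3=3
after add $t6, $t6, 4: $t6=212+4=216
after sub $t3, $t3, 1: $t3=10-1=9
cmp $t3, 6  (cmp 9,6)
bgt loop: taken
after lw $t0, 0($t6): $t0=M[216]=22
after add $t5, $t5, $t0: $t5=3+22=25
after srl $t5, $t5, 2: $t5=25>>2=6
after sub $t0, $t0, $t5: $t0=22-6=16
after add $t6, $t6, 4: $t6=216+4=220
after sub $t3, $t3, 1: $t3=9-1=8
cmp $t3, 6  (cmp 8,6)
bgt loop: taken
after lw $t0, 0($t6): $t0=M[220]=28
after add $t5, $t5, $t0: $t5=6+28=34
after srl $t5, $t5, 2: $t5=34>>2=8
after sub $t0, $t0, $t5: $t0=28-8=20
after add $t6, $t6, 4: $t6=220+4=224
after sub $t3, $t3, 1: $t3=8-1=7
cmp $t3, 6  (cmp 7,6)
bgt loop: taken
after lw $t0, 0($t6): $t0=M[224]=4
after add $t5, $t5, $t0: $t5=8+4=12
after srl $t5, $t5, 2: $t5=12>>2=3
after sub $t0, $t0, $t5: $t0=4-3=1
after add $t6, $t6, 4: $t6=224+4=228
after sub $t3, $t3, 1: $t3=7-1=6
cmp $t3, 6  (cmp 6,6)
bgt loop: not taken
halt.

228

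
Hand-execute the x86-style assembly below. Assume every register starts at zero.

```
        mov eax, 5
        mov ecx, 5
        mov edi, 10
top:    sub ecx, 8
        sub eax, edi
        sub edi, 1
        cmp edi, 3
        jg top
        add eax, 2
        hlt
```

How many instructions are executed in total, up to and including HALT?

eax=5
ecx=5
edi=10
ecx=5-8=-3
eax=5-10=-5
edi=10-1=9
cmp edi, 3  (cmp 9,3)
jg top: taken
ecx=(-3)-8=-11
eax=(-5)-9=-14
edi=9-1=8
cmp edi, 3  (cmp 8,3)
jg top: taken
ecx=(-11)-8=-19
eax=(-14)-8=-22
edi=8-1=7
cmp edi, 3  (cmp 7,3)
jg top: taken
ecx=(-19)-8=-27
eax=(-22)-7=-29
edi=7-1=6
cmp edi, 3  (cmp 6,3)
jg top: taken
ecx=(-27)-8=-35
eax=(-29)-6=-35
edi=6-1=5
cmp edi, 3  (cmp 5,3)
jg top: taken
ecx=(-35)-8=-43
eax=(-35)-5=-40
edi=5-1=4
cmp edi, 3  (cmp 4,3)
jg top: taken
ecx=(-43)-8=-51
eax=(-40)-4=-44
edi=4-1=3
cmp edi, 3  (cmp 3,3)
jg top: not taken
eax=(-44)+2=-42
halt.
Total executed instructions: 40.

40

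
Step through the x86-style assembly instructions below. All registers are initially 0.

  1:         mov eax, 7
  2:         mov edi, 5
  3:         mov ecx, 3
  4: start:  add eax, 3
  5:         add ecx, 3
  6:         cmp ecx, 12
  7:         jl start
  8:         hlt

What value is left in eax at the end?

after mov eax, 7: eax=7
after mov edi, 5: edi=5
after mov ecx, 3: ecx=3
after add eax, 3: eax=7+3=10
after add ecx, 3: ecx=3+3=6
cmp ecx, 12  (cmp 6,12)
jl start: taken
after add eax, 3: eax=10+3=13
after add ecx, 3: ecx=6+3=9
cmp ecx, 12  (cmp 9,12)
jl start: taken
after add eax, 3: eax=13+3=16
after add ecx, 3: ecx=9+3=12
cmp ecx, 12  (cmp 12,12)
jl start: not taken
halt.

16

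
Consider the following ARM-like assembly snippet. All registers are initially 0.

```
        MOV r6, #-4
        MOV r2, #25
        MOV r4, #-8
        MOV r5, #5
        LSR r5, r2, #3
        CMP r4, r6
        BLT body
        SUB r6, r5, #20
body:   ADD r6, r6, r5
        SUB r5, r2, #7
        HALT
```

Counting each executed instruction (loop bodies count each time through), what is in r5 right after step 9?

MOV r6, #-4 → r6=-4
MOV r2, #25 → r2=25
MOV r4, #-8 → r4=-8
MOV r5, #5 → r5=5
LSR r5, r2, #3 → r5=25>>3=3
CMP r4, r6  (cmp -8,-4)
BLT body: taken
ADD r6, r6, r5 → r6=(-4)+3=-1
SUB r5, r2, #7 → r5=25-7=18
After step 9: r5 = 18.

18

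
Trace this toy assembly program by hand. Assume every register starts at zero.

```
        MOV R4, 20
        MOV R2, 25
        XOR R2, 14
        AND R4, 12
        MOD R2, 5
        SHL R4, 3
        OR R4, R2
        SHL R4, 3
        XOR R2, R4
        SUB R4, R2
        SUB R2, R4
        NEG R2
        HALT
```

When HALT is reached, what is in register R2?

after MOV R4, 20: R4=20
after MOV R2, 25: R2=25
after XOR R2, 14: R2=25^14=23
after AND R4, 12: R4=20&12=4
after MOD R2, 5: R2=23%5=3
after SHL R4, 3: R4=4<<3=32
after OR R4, R2: R4=32|3=35
after SHL R4, 3: R4=35<<3=280
after XOR R2, R4: R2=3^280=283
after SUB R4, R2: R4=280-283=-3
after SUB R2, R4: R2=283-(-3)=286
after NEG R2: R2=-(286)=-286
halt.

-286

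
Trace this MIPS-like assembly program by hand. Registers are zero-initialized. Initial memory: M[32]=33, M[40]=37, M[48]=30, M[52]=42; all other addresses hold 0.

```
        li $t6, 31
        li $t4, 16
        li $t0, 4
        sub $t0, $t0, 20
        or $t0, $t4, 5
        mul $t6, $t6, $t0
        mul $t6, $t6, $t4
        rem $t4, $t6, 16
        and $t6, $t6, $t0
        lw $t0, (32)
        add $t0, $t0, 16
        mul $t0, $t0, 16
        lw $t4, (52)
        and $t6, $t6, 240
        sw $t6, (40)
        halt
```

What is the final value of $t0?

784

li $t6, 31 → $t6=31
li $t4, 16 → $t4=16
li $t0, 4 → $t0=4
sub $t0, $t0, 20 → $t0=4-20=-16
or $t0, $t4, 5 → $t0=16|5=21
mul $t6, $t6, $t0 → $t6=31*21=651
mul $t6, $t6, $t4 → $t6=651*16=10416
rem $t4, $t6, 16 → $t4=10416%16=0
and $t6, $t6, $t0 → $t6=10416&21=16
lw $t0, (32) → $t0=M[32]=33
add $t0, $t0, 16 → $t0=33+16=49
mul $t0, $t0, 16 → $t0=49*16=784
lw $t4, (52) → $t4=M[52]=42
and $t6, $t6, 240 → $t6=16&240=16
sw $t6, (40) → M[40]=16
halt.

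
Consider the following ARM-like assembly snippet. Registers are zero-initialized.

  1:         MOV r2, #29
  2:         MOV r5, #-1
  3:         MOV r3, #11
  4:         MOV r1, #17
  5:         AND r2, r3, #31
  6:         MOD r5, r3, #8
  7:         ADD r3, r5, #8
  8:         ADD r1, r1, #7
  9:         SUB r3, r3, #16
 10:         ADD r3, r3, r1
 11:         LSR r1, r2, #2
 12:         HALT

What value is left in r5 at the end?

r2=29
r5=-1
r3=11
r1=17
r2=11&31=11
r5=11%8=3
r3=3+8=11
r1=17+7=24
r3=11-16=-5
r3=(-5)+24=19
r1=11>>2=2
halt.

3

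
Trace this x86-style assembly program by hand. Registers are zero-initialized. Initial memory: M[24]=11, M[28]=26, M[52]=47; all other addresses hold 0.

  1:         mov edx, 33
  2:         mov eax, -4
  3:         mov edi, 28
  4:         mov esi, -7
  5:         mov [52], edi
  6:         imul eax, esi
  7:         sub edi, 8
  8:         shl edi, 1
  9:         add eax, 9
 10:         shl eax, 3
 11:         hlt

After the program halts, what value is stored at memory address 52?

28

mov edx, 33 → edx=33
mov eax, -4 → eax=-4
mov edi, 28 → edi=28
mov esi, -7 → esi=-7
mov [52], edi → M[52]=28
imul eax, esi → eax=(-4)*(-7)=28
sub edi, 8 → edi=28-8=20
shl edi, 1 → edi=20<<1=40
add eax, 9 → eax=28+9=37
shl eax, 3 → eax=37<<3=296
halt.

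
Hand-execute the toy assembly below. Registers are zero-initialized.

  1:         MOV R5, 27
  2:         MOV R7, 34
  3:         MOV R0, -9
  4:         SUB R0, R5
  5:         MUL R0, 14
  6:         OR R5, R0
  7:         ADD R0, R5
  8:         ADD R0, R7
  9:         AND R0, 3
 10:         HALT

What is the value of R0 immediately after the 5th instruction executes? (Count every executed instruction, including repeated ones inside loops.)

R5=27
R7=34
R0=-9
R0=(-9)-27=-36
R0=(-36)*14=-504
After step 5: R0 = -504.

-504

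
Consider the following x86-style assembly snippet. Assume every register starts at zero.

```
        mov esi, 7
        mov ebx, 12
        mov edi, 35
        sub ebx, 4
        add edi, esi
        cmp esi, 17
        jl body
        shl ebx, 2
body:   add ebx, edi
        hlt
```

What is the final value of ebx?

after mov esi, 7: esi=7
after mov ebx, 12: ebx=12
after mov edi, 35: edi=35
after sub ebx, 4: ebx=12-4=8
after add edi, esi: edi=35+7=42
cmp esi, 17  (cmp 7,17)
jl body: taken
after add ebx, edi: ebx=8+42=50
halt.

50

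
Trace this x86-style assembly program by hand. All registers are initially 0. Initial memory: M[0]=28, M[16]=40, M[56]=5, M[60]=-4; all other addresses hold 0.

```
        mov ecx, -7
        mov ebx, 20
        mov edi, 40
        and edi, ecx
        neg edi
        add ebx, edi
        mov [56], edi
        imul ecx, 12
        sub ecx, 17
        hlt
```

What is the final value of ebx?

after mov ecx, -7: ecx=-7
after mov ebx, 20: ebx=20
after mov edi, 40: edi=40
after and edi, ecx: edi=40&(-7)=40
after neg edi: edi=-(40)=-40
after add ebx, edi: ebx=20+(-40)=-20
mov [56], edi → M[56]=-40
after imul ecx, 12: ecx=(-7)*12=-84
after sub ecx, 17: ecx=(-84)-17=-101
halt.

-20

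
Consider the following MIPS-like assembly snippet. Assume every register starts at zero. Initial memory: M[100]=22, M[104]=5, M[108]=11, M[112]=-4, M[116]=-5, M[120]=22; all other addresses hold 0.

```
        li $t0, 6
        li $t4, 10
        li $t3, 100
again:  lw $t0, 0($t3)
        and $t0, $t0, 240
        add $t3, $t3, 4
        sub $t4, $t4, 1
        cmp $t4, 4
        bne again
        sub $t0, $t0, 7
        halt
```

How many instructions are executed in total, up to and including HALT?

41

$t0=6
$t4=10
$t3=100
$t0=M[100]=22
$t0=22&240=16
$t3=100+4=104
$t4=10-1=9
cmp $t4, 4  (cmp 9,4)
bne again: taken
$t0=M[104]=5
$t0=5&240=0
$t3=104+4=108
$t4=9-1=8
cmp $t4, 4  (cmp 8,4)
bne again: taken
$t0=M[108]=11
$t0=11&240=0
$t3=108+4=112
$t4=8-1=7
cmp $t4, 4  (cmp 7,4)
bne again: taken
$t0=M[112]=-4
$t0=(-4)&240=240
$t3=112+4=116
$t4=7-1=6
cmp $t4, 4  (cmp 6,4)
bne again: taken
$t0=M[116]=-5
$t0=(-5)&240=240
$t3=116+4=120
$t4=6-1=5
cmp $t4, 4  (cmp 5,4)
bne again: taken
$t0=M[120]=22
$t0=22&240=16
$t3=120+4=124
$t4=5-1=4
cmp $t4, 4  (cmp 4,4)
bne again: not taken
$t0=16-7=9
halt.
Total executed instructions: 41.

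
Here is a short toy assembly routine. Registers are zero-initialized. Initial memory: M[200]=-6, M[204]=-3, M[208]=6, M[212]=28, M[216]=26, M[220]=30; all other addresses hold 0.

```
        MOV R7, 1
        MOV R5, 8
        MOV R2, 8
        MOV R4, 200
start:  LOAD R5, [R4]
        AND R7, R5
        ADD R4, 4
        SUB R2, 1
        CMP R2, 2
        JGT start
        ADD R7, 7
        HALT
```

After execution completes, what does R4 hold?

R7=1
R5=8
R2=8
R4=200
R5=M[200]=-6
R7=1&(-6)=0
R4=200+4=204
R2=8-1=7
CMP R2, 2  (cmp 7,2)
JGT start: taken
R5=M[204]=-3
R7=0&(-3)=0
R4=204+4=208
R2=7-1=6
CMP R2, 2  (cmp 6,2)
JGT start: taken
R5=M[208]=6
R7=0&6=0
R4=208+4=212
R2=6-1=5
CMP R2, 2  (cmp 5,2)
JGT start: taken
R5=M[212]=28
R7=0&28=0
R4=212+4=216
R2=5-1=4
CMP R2, 2  (cmp 4,2)
JGT start: taken
R5=M[216]=26
R7=0&26=0
R4=216+4=220
R2=4-1=3
CMP R2, 2  (cmp 3,2)
JGT start: taken
R5=M[220]=30
R7=0&30=0
R4=220+4=224
R2=3-1=2
CMP R2, 2  (cmp 2,2)
JGT start: not taken
R7=0+7=7
halt.

224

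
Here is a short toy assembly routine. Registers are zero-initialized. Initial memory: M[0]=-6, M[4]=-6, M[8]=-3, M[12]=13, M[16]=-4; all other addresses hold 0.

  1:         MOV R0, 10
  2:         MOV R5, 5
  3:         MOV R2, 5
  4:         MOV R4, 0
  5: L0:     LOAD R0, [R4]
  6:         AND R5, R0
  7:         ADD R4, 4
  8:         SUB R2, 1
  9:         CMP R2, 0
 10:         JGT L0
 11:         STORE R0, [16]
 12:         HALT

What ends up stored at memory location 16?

-4

R0=10
R5=5
R2=5
R4=0
R0=M[0]=-6
R5=5&(-6)=0
R4=0+4=4
R2=5-1=4
CMP R2, 0  (cmp 4,0)
JGT L0: taken
R0=M[4]=-6
R5=0&(-6)=0
R4=4+4=8
R2=4-1=3
CMP R2, 0  (cmp 3,0)
JGT L0: taken
R0=M[8]=-3
R5=0&(-3)=0
R4=8+4=12
R2=3-1=2
CMP R2, 0  (cmp 2,0)
JGT L0: taken
R0=M[12]=13
R5=0&13=0
R4=12+4=16
R2=2-1=1
CMP R2, 0  (cmp 1,0)
JGT L0: taken
R0=M[16]=-4
R5=0&(-4)=0
R4=16+4=20
R2=1-1=0
CMP R2, 0  (cmp 0,0)
JGT L0: not taken
STORE R0, [16] → M[16]=-4
halt.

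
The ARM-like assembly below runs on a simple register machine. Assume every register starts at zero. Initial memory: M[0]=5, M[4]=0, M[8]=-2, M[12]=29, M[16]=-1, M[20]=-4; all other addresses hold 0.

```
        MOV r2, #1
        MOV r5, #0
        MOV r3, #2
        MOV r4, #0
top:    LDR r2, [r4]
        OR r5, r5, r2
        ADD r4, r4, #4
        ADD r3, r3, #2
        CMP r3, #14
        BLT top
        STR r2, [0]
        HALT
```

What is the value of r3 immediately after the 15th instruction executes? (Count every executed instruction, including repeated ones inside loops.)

r2=1
r5=0
r3=2
r4=0
r2=M[0]=5
r5=0|5=5
r4=0+4=4
r3=2+2=4
CMP r3, #14  (cmp 4,14)
BLT top: taken
r2=M[4]=0
r5=5|0=5
r4=4+4=8
r3=4+2=6
CMP r3, #14  (cmp 6,14)
After step 15: r3 = 6.

6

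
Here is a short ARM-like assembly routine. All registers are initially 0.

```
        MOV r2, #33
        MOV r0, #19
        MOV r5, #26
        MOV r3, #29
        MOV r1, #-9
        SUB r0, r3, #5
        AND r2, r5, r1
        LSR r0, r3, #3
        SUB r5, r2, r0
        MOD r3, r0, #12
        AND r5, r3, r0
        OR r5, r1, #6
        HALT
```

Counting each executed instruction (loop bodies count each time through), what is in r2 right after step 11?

18

MOV r2, #33 → r2=33
MOV r0, #19 → r0=19
MOV r5, #26 → r5=26
MOV r3, #29 → r3=29
MOV r1, #-9 → r1=-9
SUB r0, r3, #5 → r0=29-5=24
AND r2, r5, r1 → r2=26&(-9)=18
LSR r0, r3, #3 → r0=29>>3=3
SUB r5, r2, r0 → r5=18-3=15
MOD r3, r0, #12 → r3=3%12=3
AND r5, r3, r0 → r5=3&3=3
After step 11: r2 = 18.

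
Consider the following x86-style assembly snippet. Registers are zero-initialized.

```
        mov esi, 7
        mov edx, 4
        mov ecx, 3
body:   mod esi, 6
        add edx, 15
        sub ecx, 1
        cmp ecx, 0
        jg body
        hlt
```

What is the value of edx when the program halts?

49

after mov esi, 7: esi=7
after mov edx, 4: edx=4
after mov ecx, 3: ecx=3
after mod esi, 6: esi=7%6=1
after add edx, 15: edx=4+15=19
after sub ecx, 1: ecx=3-1=2
cmp ecx, 0  (cmp 2,0)
jg body: taken
after mod esi, 6: esi=1%6=1
after add edx, 15: edx=19+15=34
after sub ecx, 1: ecx=2-1=1
cmp ecx, 0  (cmp 1,0)
jg body: taken
after mod esi, 6: esi=1%6=1
after add edx, 15: edx=34+15=49
after sub ecx, 1: ecx=1-1=0
cmp ecx, 0  (cmp 0,0)
jg body: not taken
halt.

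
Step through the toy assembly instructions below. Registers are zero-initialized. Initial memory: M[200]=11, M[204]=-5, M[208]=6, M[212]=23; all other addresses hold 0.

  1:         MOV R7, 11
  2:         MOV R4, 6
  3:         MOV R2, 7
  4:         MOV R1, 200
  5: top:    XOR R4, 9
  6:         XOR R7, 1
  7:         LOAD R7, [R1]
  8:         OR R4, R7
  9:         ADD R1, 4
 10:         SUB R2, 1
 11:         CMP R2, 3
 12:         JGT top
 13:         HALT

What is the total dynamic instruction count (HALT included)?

after MOV R7, 11: R7=11
after MOV R4, 6: R4=6
after MOV R2, 7: R2=7
after MOV R1, 200: R1=200
after XOR R4, 9: R4=6^9=15
after XOR R7, 1: R7=11^1=10
after LOAD R7, [R1]: R7=M[200]=11
after OR R4, R7: R4=15|11=15
after ADD R1, 4: R1=200+4=204
after SUB R2, 1: R2=7-1=6
CMP R2, 3  (cmp 6,3)
JGT top: taken
after XOR R4, 9: R4=15^9=6
after XOR R7, 1: R7=11^1=10
after LOAD R7, [R1]: R7=M[204]=-5
after OR R4, R7: R4=6|(-5)=-1
after ADD R1, 4: R1=204+4=208
after SUB R2, 1: R2=6-1=5
CMP R2, 3  (cmp 5,3)
JGT top: taken
after XOR R4, 9: R4=(-1)^9=-10
after XOR R7, 1: R7=(-5)^1=-6
after LOAD R7, [R1]: R7=M[208]=6
after OR R4, R7: R4=(-10)|6=-10
after ADD R1, 4: R1=208+4=212
after SUB R2, 1: R2=5-1=4
CMP R2, 3  (cmp 4,3)
JGT top: taken
after XOR R4, 9: R4=(-10)^9=-1
after XOR R7, 1: R7=6^1=7
after LOAD R7, [R1]: R7=M[212]=23
after OR R4, R7: R4=(-1)|23=-1
after ADD R1, 4: R1=212+4=216
after SUB R2, 1: R2=4-1=3
CMP R2, 3  (cmp 3,3)
JGT top: not taken
halt.
Total executed instructions: 37.

37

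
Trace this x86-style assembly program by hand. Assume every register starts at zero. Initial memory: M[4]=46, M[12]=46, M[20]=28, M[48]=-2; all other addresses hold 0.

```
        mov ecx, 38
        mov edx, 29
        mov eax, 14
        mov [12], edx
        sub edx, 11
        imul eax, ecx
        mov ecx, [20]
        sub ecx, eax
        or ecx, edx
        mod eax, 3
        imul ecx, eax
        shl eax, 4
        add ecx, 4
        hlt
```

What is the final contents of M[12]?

29

ecx=38
edx=29
eax=14
mov [12], edx → M[12]=29
edx=29-11=18
eax=14*38=532
ecx=M[20]=28
ecx=28-532=-504
ecx=(-504)|18=-486
eax=532%3=1
ecx=(-486)*1=-486
eax=1<<4=16
ecx=(-486)+4=-482
halt.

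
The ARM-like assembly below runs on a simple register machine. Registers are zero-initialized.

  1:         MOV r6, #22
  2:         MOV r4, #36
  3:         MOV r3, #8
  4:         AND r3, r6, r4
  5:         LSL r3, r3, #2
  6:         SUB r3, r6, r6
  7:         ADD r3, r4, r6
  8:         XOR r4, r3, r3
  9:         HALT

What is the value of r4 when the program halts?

0

after MOV r6, #22: r6=22
after MOV r4, #36: r4=36
after MOV r3, #8: r3=8
after AND r3, r6, r4: r3=22&36=4
after LSL r3, r3, #2: r3=4<<2=16
after SUB r3, r6, r6: r3=22-22=0
after ADD r3, r4, r6: r3=36+22=58
after XOR r4, r3, r3: r4=58^58=0
halt.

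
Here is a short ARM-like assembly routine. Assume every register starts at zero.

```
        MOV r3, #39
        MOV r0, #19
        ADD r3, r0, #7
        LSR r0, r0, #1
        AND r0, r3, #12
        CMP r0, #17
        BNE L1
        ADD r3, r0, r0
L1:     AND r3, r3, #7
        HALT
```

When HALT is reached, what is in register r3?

MOV r3, #39 → r3=39
MOV r0, #19 → r0=19
ADD r3, r0, #7 → r3=19+7=26
LSR r0, r0, #1 → r0=19>>1=9
AND r0, r3, #12 → r0=26&12=8
CMP r0, #17  (cmp 8,17)
BNE L1: taken
AND r3, r3, #7 → r3=26&7=2
halt.

2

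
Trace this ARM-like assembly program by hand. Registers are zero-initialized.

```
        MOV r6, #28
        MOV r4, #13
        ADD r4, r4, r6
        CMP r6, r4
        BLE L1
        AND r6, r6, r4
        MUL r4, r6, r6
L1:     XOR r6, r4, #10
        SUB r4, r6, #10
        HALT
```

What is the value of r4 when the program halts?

25

after MOV r6, #28: r6=28
after MOV r4, #13: r4=13
after ADD r4, r4, r6: r4=13+28=41
CMP r6, r4  (cmp 28,41)
BLE L1: taken
after XOR r6, r4, #10: r6=41^10=35
after SUB r4, r6, #10: r4=35-10=25
halt.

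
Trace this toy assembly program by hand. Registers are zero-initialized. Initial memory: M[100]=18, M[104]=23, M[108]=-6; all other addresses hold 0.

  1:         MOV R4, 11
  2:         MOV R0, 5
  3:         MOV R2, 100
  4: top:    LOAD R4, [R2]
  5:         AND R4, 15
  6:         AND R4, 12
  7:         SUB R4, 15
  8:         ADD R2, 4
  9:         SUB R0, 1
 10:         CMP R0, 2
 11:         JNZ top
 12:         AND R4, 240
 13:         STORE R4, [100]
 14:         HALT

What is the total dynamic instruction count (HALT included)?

after MOV R4, 11: R4=11
after MOV R0, 5: R0=5
after MOV R2, 100: R2=100
after LOAD R4, [R2]: R4=M[100]=18
after AND R4, 15: R4=18&15=2
after AND R4, 12: R4=2&12=0
after SUB R4, 15: R4=0-15=-15
after ADD R2, 4: R2=100+4=104
after SUB R0, 1: R0=5-1=4
CMP R0, 2  (cmp 4,2)
JNZ top: taken
after LOAD R4, [R2]: R4=M[104]=23
after AND R4, 15: R4=23&15=7
after AND R4, 12: R4=7&12=4
after SUB R4, 15: R4=4-15=-11
after ADD R2, 4: R2=104+4=108
after SUB R0, 1: R0=4-1=3
CMP R0, 2  (cmp 3,2)
JNZ top: taken
after LOAD R4, [R2]: R4=M[108]=-6
after AND R4, 15: R4=(-6)&15=10
after AND R4, 12: R4=10&12=8
after SUB R4, 15: R4=8-15=-7
after ADD R2, 4: R2=108+4=112
after SUB R0, 1: R0=3-1=2
CMP R0, 2  (cmp 2,2)
JNZ top: not taken
after AND R4, 240: R4=(-7)&240=240
STORE R4, [100] → M[100]=240
halt.
Total executed instructions: 30.

30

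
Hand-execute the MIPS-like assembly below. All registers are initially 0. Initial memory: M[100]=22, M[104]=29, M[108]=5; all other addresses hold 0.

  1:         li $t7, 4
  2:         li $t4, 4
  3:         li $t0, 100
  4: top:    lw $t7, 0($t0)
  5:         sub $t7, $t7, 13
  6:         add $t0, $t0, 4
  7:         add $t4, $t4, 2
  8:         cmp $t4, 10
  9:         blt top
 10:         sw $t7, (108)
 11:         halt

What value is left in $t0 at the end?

112

li $t7, 4 → $t7=4
li $t4, 4 → $t4=4
li $t0, 100 → $t0=100
lw $t7, 0($t0) → $t7=M[100]=22
sub $t7, $t7, 13 → $t7=22-13=9
add $t0, $t0, 4 → $t0=100+4=104
add $t4, $t4, 2 → $t4=4+2=6
cmp $t4, 10  (cmp 6,10)
blt top: taken
lw $t7, 0($t0) → $t7=M[104]=29
sub $t7, $t7, 13 → $t7=29-13=16
add $t0, $t0, 4 → $t0=104+4=108
add $t4, $t4, 2 → $t4=6+2=8
cmp $t4, 10  (cmp 8,10)
blt top: taken
lw $t7, 0($t0) → $t7=M[108]=5
sub $t7, $t7, 13 → $t7=5-13=-8
add $t0, $t0, 4 → $t0=108+4=112
add $t4, $t4, 2 → $t4=8+2=10
cmp $t4, 10  (cmp 10,10)
blt top: not taken
sw $t7, (108) → M[108]=-8
halt.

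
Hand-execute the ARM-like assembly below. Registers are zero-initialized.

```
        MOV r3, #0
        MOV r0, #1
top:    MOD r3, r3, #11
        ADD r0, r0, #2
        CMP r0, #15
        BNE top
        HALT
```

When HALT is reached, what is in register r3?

after MOV r3, #0: r3=0
after MOV r0, #1: r0=1
after MOD r3, r3, #11: r3=0%11=0
after ADD r0, r0, #2: r0=1+2=3
CMP r0, #15  (cmp 3,15)
BNE top: taken
after MOD r3, r3, #11: r3=0%11=0
after ADD r0, r0, #2: r0=3+2=5
CMP r0, #15  (cmp 5,15)
BNE top: taken
after MOD r3, r3, #11: r3=0%11=0
after ADD r0, r0, #2: r0=5+2=7
CMP r0, #15  (cmp 7,15)
BNE top: taken
after MOD r3, r3, #11: r3=0%11=0
after ADD r0, r0, #2: r0=7+2=9
CMP r0, #15  (cmp 9,15)
BNE top: taken
after MOD r3, r3, #11: r3=0%11=0
after ADD r0, r0, #2: r0=9+2=11
CMP r0, #15  (cmp 11,15)
BNE top: taken
after MOD r3, r3, #11: r3=0%11=0
after ADD r0, r0, #2: r0=11+2=13
CMP r0, #15  (cmp 13,15)
BNE top: taken
after MOD r3, r3, #11: r3=0%11=0
after ADD r0, r0, #2: r0=13+2=15
CMP r0, #15  (cmp 15,15)
BNE top: not taken
halt.

0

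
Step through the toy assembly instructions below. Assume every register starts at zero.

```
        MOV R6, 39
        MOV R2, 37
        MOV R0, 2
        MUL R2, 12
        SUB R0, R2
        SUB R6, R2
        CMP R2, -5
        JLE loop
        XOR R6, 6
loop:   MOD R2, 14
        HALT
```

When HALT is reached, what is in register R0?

R6=39
R2=37
R0=2
R2=37*12=444
R0=2-444=-442
R6=39-444=-405
CMP R2, -5  (cmp 444,-5)
JLE loop: not taken
R6=(-405)^6=-403
R2=444%14=10
halt.

-442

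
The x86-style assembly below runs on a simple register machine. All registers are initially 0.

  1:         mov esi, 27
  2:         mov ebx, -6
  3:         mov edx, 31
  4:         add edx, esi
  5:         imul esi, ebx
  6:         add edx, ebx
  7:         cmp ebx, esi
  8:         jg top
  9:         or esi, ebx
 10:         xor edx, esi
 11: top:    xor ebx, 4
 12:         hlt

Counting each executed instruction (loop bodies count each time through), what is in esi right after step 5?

-162

after mov esi, 27: esi=27
after mov ebx, -6: ebx=-6
after mov edx, 31: edx=31
after add edx, esi: edx=31+27=58
after imul esi, ebx: esi=27*(-6)=-162
After step 5: esi = -162.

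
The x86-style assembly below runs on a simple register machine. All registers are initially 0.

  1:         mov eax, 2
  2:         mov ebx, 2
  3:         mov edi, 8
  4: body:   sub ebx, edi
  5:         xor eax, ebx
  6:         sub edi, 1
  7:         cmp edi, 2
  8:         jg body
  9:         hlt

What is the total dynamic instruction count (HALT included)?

eax=2
ebx=2
edi=8
ebx=2-8=-6
eax=2^(-6)=-8
edi=8-1=7
cmp edi, 2  (cmp 7,2)
jg body: taken
ebx=(-6)-7=-13
eax=(-8)^(-13)=11
edi=7-1=6
cmp edi, 2  (cmp 6,2)
jg body: taken
ebx=(-13)-6=-19
eax=11^(-19)=-26
edi=6-1=5
cmp edi, 2  (cmp 5,2)
jg body: taken
ebx=(-19)-5=-24
eax=(-26)^(-24)=14
edi=5-1=4
cmp edi, 2  (cmp 4,2)
jg body: taken
ebx=(-24)-4=-28
eax=14^(-28)=-22
edi=4-1=3
cmp edi, 2  (cmp 3,2)
jg body: taken
ebx=(-28)-3=-31
eax=(-22)^(-31)=11
edi=3-1=2
cmp edi, 2  (cmp 2,2)
jg body: not taken
halt.
Total executed instructions: 34.

34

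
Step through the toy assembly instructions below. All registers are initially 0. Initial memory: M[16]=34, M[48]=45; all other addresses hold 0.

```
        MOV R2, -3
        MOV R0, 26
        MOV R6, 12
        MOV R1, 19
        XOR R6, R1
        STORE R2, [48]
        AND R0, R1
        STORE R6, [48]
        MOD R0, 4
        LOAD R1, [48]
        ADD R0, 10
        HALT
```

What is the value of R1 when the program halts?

R2=-3
R0=26
R6=12
R1=19
R6=12^19=31
STORE R2, [48] → M[48]=-3
R0=26&19=18
STORE R6, [48] → M[48]=31
R0=18%4=2
R1=M[48]=31
R0=2+10=12
halt.

31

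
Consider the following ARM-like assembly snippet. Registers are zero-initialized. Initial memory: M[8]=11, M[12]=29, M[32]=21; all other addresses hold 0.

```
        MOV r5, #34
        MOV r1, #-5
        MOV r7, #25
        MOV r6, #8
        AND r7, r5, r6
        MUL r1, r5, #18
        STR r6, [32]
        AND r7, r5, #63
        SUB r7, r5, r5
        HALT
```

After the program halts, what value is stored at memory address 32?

r5=34
r1=-5
r7=25
r6=8
r7=34&8=0
r1=34*18=612
STR r6, [32] → M[32]=8
r7=34&63=34
r7=34-34=0
halt.

8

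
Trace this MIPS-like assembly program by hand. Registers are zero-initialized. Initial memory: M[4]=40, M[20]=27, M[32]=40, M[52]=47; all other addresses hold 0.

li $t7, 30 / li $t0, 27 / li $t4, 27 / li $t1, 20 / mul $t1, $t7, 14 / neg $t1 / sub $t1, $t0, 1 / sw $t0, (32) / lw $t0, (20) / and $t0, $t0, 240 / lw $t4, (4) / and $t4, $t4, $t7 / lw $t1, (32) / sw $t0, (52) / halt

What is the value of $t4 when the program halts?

8

$t7=30
$t0=27
$t4=27
$t1=20
$t1=30*14=420
$t1=-(420)=-420
$t1=27-1=26
sw $t0, (32) → M[32]=27
$t0=M[20]=27
$t0=27&240=16
$t4=M[4]=40
$t4=40&30=8
$t1=M[32]=27
sw $t0, (52) → M[52]=16
halt.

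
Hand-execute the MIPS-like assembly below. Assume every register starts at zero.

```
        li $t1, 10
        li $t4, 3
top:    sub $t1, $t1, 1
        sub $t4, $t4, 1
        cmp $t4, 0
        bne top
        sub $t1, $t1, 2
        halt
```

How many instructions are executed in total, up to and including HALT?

16

after li $t1, 10: $t1=10
after li $t4, 3: $t4=3
after sub $t1, $t1, 1: $t1=10-1=9
after sub $t4, $t4, 1: $t4=3-1=2
cmp $t4, 0  (cmp 2,0)
bne top: taken
after sub $t1, $t1, 1: $t1=9-1=8
after sub $t4, $t4, 1: $t4=2-1=1
cmp $t4, 0  (cmp 1,0)
bne top: taken
after sub $t1, $t1, 1: $t1=8-1=7
after sub $t4, $t4, 1: $t4=1-1=0
cmp $t4, 0  (cmp 0,0)
bne top: not taken
after sub $t1, $t1, 2: $t1=7-2=5
halt.
Total executed instructions: 16.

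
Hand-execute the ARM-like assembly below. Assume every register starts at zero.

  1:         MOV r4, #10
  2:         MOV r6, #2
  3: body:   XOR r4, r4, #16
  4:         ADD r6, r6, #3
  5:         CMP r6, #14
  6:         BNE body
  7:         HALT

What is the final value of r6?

14

MOV r4, #10 → r4=10
MOV r6, #2 → r6=2
XOR r4, r4, #16 → r4=10^16=26
ADD r6, r6, #3 → r6=2+3=5
CMP r6, #14  (cmp 5,14)
BNE body: taken
XOR r4, r4, #16 → r4=26^16=10
ADD r6, r6, #3 → r6=5+3=8
CMP r6, #14  (cmp 8,14)
BNE body: taken
XOR r4, r4, #16 → r4=10^16=26
ADD r6, r6, #3 → r6=8+3=11
CMP r6, #14  (cmp 11,14)
BNE body: taken
XOR r4, r4, #16 → r4=26^16=10
ADD r6, r6, #3 → r6=11+3=14
CMP r6, #14  (cmp 14,14)
BNE body: not taken
halt.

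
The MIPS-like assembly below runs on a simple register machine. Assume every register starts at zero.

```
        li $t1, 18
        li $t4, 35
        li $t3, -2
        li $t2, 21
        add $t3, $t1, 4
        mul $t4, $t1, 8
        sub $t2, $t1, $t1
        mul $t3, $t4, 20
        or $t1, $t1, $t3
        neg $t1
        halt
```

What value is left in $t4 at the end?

144

li $t1, 18 → $t1=18
li $t4, 35 → $t4=35
li $t3, -2 → $t3=-2
li $t2, 21 → $t2=21
add $t3, $t1, 4 → $t3=18+4=22
mul $t4, $t1, 8 → $t4=18*8=144
sub $t2, $t1, $t1 → $t2=18-18=0
mul $t3, $t4, 20 → $t3=144*20=2880
or $t1, $t1, $t3 → $t1=18|2880=2898
neg $t1 → $t1=-(2898)=-2898
halt.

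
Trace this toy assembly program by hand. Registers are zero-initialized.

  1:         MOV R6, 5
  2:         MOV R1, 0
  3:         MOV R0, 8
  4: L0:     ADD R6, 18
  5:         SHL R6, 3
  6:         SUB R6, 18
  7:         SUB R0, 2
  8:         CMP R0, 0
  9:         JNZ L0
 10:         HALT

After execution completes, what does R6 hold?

R6=5
R1=0
R0=8
R6=5+18=23
R6=23<<3=184
R6=184-18=166
R0=8-2=6
CMP R0, 0  (cmp 6,0)
JNZ L0: taken
R6=166+18=184
R6=184<<3=1472
R6=1472-18=1454
R0=6-2=4
CMP R0, 0  (cmp 4,0)
JNZ L0: taken
R6=1454+18=1472
R6=1472<<3=11776
R6=11776-18=11758
R0=4-2=2
CMP R0, 0  (cmp 2,0)
JNZ L0: taken
R6=11758+18=11776
R6=11776<<3=94208
R6=94208-18=94190
R0=2-2=0
CMP R0, 0  (cmp 0,0)
JNZ L0: not taken
halt.

94190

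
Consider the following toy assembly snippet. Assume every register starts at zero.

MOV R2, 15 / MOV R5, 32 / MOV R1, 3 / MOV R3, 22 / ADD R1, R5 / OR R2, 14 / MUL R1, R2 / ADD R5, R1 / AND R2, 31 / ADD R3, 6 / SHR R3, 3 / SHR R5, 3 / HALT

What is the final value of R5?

69

MOV R2, 15 → R2=15
MOV R5, 32 → R5=32
MOV R1, 3 → R1=3
MOV R3, 22 → R3=22
ADD R1, R5 → R1=3+32=35
OR R2, 14 → R2=15|14=15
MUL R1, R2 → R1=35*15=525
ADD R5, R1 → R5=32+525=557
AND R2, 31 → R2=15&31=15
ADD R3, 6 → R3=22+6=28
SHR R3, 3 → R3=28>>3=3
SHR R5, 3 → R5=557>>3=69
halt.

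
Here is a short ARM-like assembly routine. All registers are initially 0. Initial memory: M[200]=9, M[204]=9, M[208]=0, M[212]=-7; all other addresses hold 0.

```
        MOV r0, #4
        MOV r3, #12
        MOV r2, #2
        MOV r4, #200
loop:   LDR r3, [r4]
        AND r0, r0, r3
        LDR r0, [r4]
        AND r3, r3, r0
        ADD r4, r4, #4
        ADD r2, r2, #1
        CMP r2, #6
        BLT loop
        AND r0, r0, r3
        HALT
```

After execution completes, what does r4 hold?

216

after MOV r0, #4: r0=4
after MOV r3, #12: r3=12
after MOV r2, #2: r2=2
after MOV r4, #200: r4=200
after LDR r3, [r4]: r3=M[200]=9
after AND r0, r0, r3: r0=4&9=0
after LDR r0, [r4]: r0=M[200]=9
after AND r3, r3, r0: r3=9&9=9
after ADD r4, r4, #4: r4=200+4=204
after ADD r2, r2, #1: r2=2+1=3
CMP r2, #6  (cmp 3,6)
BLT loop: taken
after LDR r3, [r4]: r3=M[204]=9
after AND r0, r0, r3: r0=9&9=9
after LDR r0, [r4]: r0=M[204]=9
after AND r3, r3, r0: r3=9&9=9
after ADD r4, r4, #4: r4=204+4=208
after ADD r2, r2, #1: r2=3+1=4
CMP r2, #6  (cmp 4,6)
BLT loop: taken
after LDR r3, [r4]: r3=M[208]=0
after AND r0, r0, r3: r0=9&0=0
after LDR r0, [r4]: r0=M[208]=0
after AND r3, r3, r0: r3=0&0=0
after ADD r4, r4, #4: r4=208+4=212
after ADD r2, r2, #1: r2=4+1=5
CMP r2, #6  (cmp 5,6)
BLT loop: taken
after LDR r3, [r4]: r3=M[212]=-7
after AND r0, r0, r3: r0=0&(-7)=0
after LDR r0, [r4]: r0=M[212]=-7
after AND r3, r3, r0: r3=(-7)&(-7)=-7
after ADD r4, r4, #4: r4=212+4=216
after ADD r2, r2, #1: r2=5+1=6
CMP r2, #6  (cmp 6,6)
BLT loop: not taken
after AND r0, r0, r3: r0=(-7)&(-7)=-7
halt.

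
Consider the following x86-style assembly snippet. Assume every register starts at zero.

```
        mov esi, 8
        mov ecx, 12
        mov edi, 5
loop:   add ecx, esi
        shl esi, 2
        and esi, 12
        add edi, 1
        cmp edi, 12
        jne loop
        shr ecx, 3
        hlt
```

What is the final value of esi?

0

mov esi, 8 → esi=8
mov ecx, 12 → ecx=12
mov edi, 5 → edi=5
add ecx, esi → ecx=12+8=20
shl esi, 2 → esi=8<<2=32
and esi, 12 → esi=32&12=0
add edi, 1 → edi=5+1=6
cmp edi, 12  (cmp 6,12)
jne loop: taken
add ecx, esi → ecx=20+0=20
shl esi, 2 → esi=0<<2=0
and esi, 12 → esi=0&12=0
add edi, 1 → edi=6+1=7
cmp edi, 12  (cmp 7,12)
jne loop: taken
add ecx, esi → ecx=20+0=20
shl esi, 2 → esi=0<<2=0
and esi, 12 → esi=0&12=0
add edi, 1 → edi=7+1=8
cmp edi, 12  (cmp 8,12)
jne loop: taken
add ecx, esi → ecx=20+0=20
shl esi, 2 → esi=0<<2=0
and esi, 12 → esi=0&12=0
add edi, 1 → edi=8+1=9
cmp edi, 12  (cmp 9,12)
jne loop: taken
add ecx, esi → ecx=20+0=20
shl esi, 2 → esi=0<<2=0
and esi, 12 → esi=0&12=0
add edi, 1 → edi=9+1=10
cmp edi, 12  (cmp 10,12)
jne loop: taken
add ecx, esi → ecx=20+0=20
shl esi, 2 → esi=0<<2=0
and esi, 12 → esi=0&12=0
add edi, 1 → edi=10+1=11
cmp edi, 12  (cmp 11,12)
jne loop: taken
add ecx, esi → ecx=20+0=20
shl esi, 2 → esi=0<<2=0
and esi, 12 → esi=0&12=0
add edi, 1 → edi=11+1=12
cmp edi, 12  (cmp 12,12)
jne loop: not taken
shr ecx, 3 → ecx=20>>3=2
halt.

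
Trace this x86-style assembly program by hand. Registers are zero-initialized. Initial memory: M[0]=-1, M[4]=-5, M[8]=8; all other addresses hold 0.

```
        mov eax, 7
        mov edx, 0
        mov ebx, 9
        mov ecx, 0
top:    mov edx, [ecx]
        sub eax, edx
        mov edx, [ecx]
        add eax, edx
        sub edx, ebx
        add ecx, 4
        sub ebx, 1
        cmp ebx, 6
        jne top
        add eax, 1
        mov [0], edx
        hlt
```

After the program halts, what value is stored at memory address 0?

mov eax, 7 → eax=7
mov edx, 0 → edx=0
mov ebx, 9 → ebx=9
mov ecx, 0 → ecx=0
mov edx, [ecx] → edx=M[0]=-1
sub eax, edx → eax=7-(-1)=8
mov edx, [ecx] → edx=M[0]=-1
add eax, edx → eax=8+(-1)=7
sub edx, ebx → edx=(-1)-9=-10
add ecx, 4 → ecx=0+4=4
sub ebx, 1 → ebx=9-1=8
cmp ebx, 6  (cmp 8,6)
jne top: taken
mov edx, [ecx] → edx=M[4]=-5
sub eax, edx → eax=7-(-5)=12
mov edx, [ecx] → edx=M[4]=-5
add eax, edx → eax=12+(-5)=7
sub edx, ebx → edx=(-5)-8=-13
add ecx, 4 → ecx=4+4=8
sub ebx, 1 → ebx=8-1=7
cmp ebx, 6  (cmp 7,6)
jne top: taken
mov edx, [ecx] → edx=M[8]=8
sub eax, edx → eax=7-8=-1
mov edx, [ecx] → edx=M[8]=8
add eax, edx → eax=(-1)+8=7
sub edx, ebx → edx=8-7=1
add ecx, 4 → ecx=8+4=12
sub ebx, 1 → ebx=7-1=6
cmp ebx, 6  (cmp 6,6)
jne top: not taken
add eax, 1 → eax=7+1=8
mov [0], edx → M[0]=1
halt.

1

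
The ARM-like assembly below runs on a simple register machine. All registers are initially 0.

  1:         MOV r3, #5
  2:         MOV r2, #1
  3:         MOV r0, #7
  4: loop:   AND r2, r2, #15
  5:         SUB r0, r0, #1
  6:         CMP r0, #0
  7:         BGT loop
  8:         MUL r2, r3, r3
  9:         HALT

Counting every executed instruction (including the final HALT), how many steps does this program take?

r3=5
r2=1
r0=7
r2=1&15=1
r0=7-1=6
CMP r0, #0  (cmp 6,0)
BGT loop: taken
r2=1&15=1
r0=6-1=5
CMP r0, #0  (cmp 5,0)
BGT loop: taken
r2=1&15=1
r0=5-1=4
CMP r0, #0  (cmp 4,0)
BGT loop: taken
r2=1&15=1
r0=4-1=3
CMP r0, #0  (cmp 3,0)
BGT loop: taken
r2=1&15=1
r0=3-1=2
CMP r0, #0  (cmp 2,0)
BGT loop: taken
r2=1&15=1
r0=2-1=1
CMP r0, #0  (cmp 1,0)
BGT loop: taken
r2=1&15=1
r0=1-1=0
CMP r0, #0  (cmp 0,0)
BGT loop: not taken
r2=5*5=25
halt.
Total executed instructions: 33.

33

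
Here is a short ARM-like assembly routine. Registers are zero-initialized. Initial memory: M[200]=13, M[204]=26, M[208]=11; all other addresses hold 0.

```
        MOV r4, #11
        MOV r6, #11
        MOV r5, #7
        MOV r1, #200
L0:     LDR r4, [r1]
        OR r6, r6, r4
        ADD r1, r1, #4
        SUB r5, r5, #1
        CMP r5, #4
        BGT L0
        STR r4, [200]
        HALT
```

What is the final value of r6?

r4=11
r6=11
r5=7
r1=200
r4=M[200]=13
r6=11|13=15
r1=200+4=204
r5=7-1=6
CMP r5, #4  (cmp 6,4)
BGT L0: taken
r4=M[204]=26
r6=15|26=31
r1=204+4=208
r5=6-1=5
CMP r5, #4  (cmp 5,4)
BGT L0: taken
r4=M[208]=11
r6=31|11=31
r1=208+4=212
r5=5-1=4
CMP r5, #4  (cmp 4,4)
BGT L0: not taken
STR r4, [200] → M[200]=11
halt.

31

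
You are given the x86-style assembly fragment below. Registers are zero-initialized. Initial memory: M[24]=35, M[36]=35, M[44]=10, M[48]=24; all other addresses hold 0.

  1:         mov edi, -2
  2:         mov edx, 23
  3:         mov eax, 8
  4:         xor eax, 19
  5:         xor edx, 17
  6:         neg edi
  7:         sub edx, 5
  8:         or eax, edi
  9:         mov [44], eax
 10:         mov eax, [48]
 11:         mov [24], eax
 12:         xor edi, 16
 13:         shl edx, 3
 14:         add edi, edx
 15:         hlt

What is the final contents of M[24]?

24

mov edi, -2 → edi=-2
mov edx, 23 → edx=23
mov eax, 8 → eax=8
xor eax, 19 → eax=8^19=27
xor edx, 17 → edx=23^17=6
neg edi → edi=-(-2)=2
sub edx, 5 → edx=6-5=1
or eax, edi → eax=27|2=27
mov [44], eax → M[44]=27
mov eax, [48] → eax=M[48]=24
mov [24], eax → M[24]=24
xor edi, 16 → edi=2^16=18
shl edx, 3 → edx=1<<3=8
add edi, edx → edi=18+8=26
halt.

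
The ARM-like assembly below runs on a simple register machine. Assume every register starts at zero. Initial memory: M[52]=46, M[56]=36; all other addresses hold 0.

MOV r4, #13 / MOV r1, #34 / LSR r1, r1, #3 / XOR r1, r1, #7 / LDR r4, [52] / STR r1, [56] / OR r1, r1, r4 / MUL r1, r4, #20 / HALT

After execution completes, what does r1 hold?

after MOV r4, #13: r4=13
after MOV r1, #34: r1=34
after LSR r1, r1, #3: r1=34>>3=4
after XOR r1, r1, #7: r1=4^7=3
after LDR r4, [52]: r4=M[52]=46
STR r1, [56] → M[56]=3
after OR r1, r1, r4: r1=3|46=47
after MUL r1, r4, #20: r1=46*20=920
halt.

920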